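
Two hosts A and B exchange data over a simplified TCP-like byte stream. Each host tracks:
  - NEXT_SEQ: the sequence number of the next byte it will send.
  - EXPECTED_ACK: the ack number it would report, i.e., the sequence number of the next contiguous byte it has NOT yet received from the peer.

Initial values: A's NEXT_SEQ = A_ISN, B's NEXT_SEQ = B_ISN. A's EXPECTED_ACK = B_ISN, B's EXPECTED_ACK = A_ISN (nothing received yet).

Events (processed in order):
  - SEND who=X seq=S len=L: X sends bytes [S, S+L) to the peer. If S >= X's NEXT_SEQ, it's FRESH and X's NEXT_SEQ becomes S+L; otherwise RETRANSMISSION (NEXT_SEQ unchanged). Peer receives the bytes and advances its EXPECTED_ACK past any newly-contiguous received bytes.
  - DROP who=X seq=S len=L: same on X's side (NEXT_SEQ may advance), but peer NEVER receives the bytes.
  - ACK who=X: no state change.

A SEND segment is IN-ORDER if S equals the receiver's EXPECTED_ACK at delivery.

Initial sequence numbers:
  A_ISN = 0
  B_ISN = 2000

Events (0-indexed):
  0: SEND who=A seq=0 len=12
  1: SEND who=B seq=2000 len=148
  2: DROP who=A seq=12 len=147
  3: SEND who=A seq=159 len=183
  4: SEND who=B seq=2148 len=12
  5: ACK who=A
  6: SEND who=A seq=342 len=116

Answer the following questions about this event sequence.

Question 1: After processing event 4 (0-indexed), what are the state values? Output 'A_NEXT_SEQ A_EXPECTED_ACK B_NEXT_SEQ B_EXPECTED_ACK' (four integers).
After event 0: A_seq=12 A_ack=2000 B_seq=2000 B_ack=12
After event 1: A_seq=12 A_ack=2148 B_seq=2148 B_ack=12
After event 2: A_seq=159 A_ack=2148 B_seq=2148 B_ack=12
After event 3: A_seq=342 A_ack=2148 B_seq=2148 B_ack=12
After event 4: A_seq=342 A_ack=2160 B_seq=2160 B_ack=12

342 2160 2160 12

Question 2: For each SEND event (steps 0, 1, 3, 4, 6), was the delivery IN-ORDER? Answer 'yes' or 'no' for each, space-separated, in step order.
Step 0: SEND seq=0 -> in-order
Step 1: SEND seq=2000 -> in-order
Step 3: SEND seq=159 -> out-of-order
Step 4: SEND seq=2148 -> in-order
Step 6: SEND seq=342 -> out-of-order

Answer: yes yes no yes no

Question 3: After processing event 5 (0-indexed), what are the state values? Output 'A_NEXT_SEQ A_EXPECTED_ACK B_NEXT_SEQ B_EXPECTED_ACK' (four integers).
After event 0: A_seq=12 A_ack=2000 B_seq=2000 B_ack=12
After event 1: A_seq=12 A_ack=2148 B_seq=2148 B_ack=12
After event 2: A_seq=159 A_ack=2148 B_seq=2148 B_ack=12
After event 3: A_seq=342 A_ack=2148 B_seq=2148 B_ack=12
After event 4: A_seq=342 A_ack=2160 B_seq=2160 B_ack=12
After event 5: A_seq=342 A_ack=2160 B_seq=2160 B_ack=12

342 2160 2160 12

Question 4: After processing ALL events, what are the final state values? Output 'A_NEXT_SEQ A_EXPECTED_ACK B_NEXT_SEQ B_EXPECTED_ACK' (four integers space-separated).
After event 0: A_seq=12 A_ack=2000 B_seq=2000 B_ack=12
After event 1: A_seq=12 A_ack=2148 B_seq=2148 B_ack=12
After event 2: A_seq=159 A_ack=2148 B_seq=2148 B_ack=12
After event 3: A_seq=342 A_ack=2148 B_seq=2148 B_ack=12
After event 4: A_seq=342 A_ack=2160 B_seq=2160 B_ack=12
After event 5: A_seq=342 A_ack=2160 B_seq=2160 B_ack=12
After event 6: A_seq=458 A_ack=2160 B_seq=2160 B_ack=12

Answer: 458 2160 2160 12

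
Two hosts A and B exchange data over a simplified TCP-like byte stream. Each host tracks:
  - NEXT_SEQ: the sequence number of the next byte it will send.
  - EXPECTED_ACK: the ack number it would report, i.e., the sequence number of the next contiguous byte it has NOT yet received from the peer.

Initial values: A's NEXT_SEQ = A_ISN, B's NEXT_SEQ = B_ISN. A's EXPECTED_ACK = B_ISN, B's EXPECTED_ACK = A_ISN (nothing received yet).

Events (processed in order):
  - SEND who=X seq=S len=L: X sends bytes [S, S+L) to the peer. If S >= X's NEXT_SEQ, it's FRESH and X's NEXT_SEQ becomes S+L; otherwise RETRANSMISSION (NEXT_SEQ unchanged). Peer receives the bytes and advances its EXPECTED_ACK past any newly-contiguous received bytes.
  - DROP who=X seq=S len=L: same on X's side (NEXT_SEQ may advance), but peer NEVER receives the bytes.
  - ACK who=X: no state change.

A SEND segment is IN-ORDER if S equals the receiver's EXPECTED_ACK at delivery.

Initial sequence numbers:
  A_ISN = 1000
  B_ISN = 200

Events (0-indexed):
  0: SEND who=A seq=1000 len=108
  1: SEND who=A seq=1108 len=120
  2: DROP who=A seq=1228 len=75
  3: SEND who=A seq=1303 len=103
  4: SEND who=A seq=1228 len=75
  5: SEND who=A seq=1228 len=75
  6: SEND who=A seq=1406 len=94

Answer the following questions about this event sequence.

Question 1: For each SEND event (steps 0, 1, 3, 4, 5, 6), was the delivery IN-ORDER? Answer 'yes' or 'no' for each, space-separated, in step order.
Answer: yes yes no yes no yes

Derivation:
Step 0: SEND seq=1000 -> in-order
Step 1: SEND seq=1108 -> in-order
Step 3: SEND seq=1303 -> out-of-order
Step 4: SEND seq=1228 -> in-order
Step 5: SEND seq=1228 -> out-of-order
Step 6: SEND seq=1406 -> in-order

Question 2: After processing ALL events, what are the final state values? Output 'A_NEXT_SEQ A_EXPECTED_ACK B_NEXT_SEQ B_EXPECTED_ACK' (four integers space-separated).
After event 0: A_seq=1108 A_ack=200 B_seq=200 B_ack=1108
After event 1: A_seq=1228 A_ack=200 B_seq=200 B_ack=1228
After event 2: A_seq=1303 A_ack=200 B_seq=200 B_ack=1228
After event 3: A_seq=1406 A_ack=200 B_seq=200 B_ack=1228
After event 4: A_seq=1406 A_ack=200 B_seq=200 B_ack=1406
After event 5: A_seq=1406 A_ack=200 B_seq=200 B_ack=1406
After event 6: A_seq=1500 A_ack=200 B_seq=200 B_ack=1500

Answer: 1500 200 200 1500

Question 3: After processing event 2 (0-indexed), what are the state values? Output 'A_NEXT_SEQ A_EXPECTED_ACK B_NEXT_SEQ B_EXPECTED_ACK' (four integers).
After event 0: A_seq=1108 A_ack=200 B_seq=200 B_ack=1108
After event 1: A_seq=1228 A_ack=200 B_seq=200 B_ack=1228
After event 2: A_seq=1303 A_ack=200 B_seq=200 B_ack=1228

1303 200 200 1228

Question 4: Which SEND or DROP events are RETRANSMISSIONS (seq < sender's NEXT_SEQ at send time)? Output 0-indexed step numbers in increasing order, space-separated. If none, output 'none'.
Step 0: SEND seq=1000 -> fresh
Step 1: SEND seq=1108 -> fresh
Step 2: DROP seq=1228 -> fresh
Step 3: SEND seq=1303 -> fresh
Step 4: SEND seq=1228 -> retransmit
Step 5: SEND seq=1228 -> retransmit
Step 6: SEND seq=1406 -> fresh

Answer: 4 5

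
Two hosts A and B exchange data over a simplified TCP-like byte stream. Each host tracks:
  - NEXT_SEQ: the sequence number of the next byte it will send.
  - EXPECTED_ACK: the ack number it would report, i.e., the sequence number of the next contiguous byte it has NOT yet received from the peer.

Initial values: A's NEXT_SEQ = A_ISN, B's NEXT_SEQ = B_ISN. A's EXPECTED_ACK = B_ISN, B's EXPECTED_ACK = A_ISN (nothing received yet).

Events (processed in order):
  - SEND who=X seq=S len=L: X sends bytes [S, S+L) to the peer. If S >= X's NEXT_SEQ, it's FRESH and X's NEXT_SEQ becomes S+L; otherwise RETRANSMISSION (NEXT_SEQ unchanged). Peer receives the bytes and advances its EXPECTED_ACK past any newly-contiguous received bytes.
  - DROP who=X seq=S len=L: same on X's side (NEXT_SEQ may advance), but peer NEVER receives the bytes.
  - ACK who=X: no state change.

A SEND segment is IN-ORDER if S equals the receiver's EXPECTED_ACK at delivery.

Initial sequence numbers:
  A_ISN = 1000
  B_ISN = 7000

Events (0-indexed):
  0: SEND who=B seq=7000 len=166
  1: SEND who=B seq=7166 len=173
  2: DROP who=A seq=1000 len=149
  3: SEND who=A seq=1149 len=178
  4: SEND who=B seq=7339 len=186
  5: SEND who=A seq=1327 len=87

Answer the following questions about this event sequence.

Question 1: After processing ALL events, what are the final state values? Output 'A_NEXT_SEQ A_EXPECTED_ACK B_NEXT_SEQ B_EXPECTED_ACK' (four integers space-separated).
After event 0: A_seq=1000 A_ack=7166 B_seq=7166 B_ack=1000
After event 1: A_seq=1000 A_ack=7339 B_seq=7339 B_ack=1000
After event 2: A_seq=1149 A_ack=7339 B_seq=7339 B_ack=1000
After event 3: A_seq=1327 A_ack=7339 B_seq=7339 B_ack=1000
After event 4: A_seq=1327 A_ack=7525 B_seq=7525 B_ack=1000
After event 5: A_seq=1414 A_ack=7525 B_seq=7525 B_ack=1000

Answer: 1414 7525 7525 1000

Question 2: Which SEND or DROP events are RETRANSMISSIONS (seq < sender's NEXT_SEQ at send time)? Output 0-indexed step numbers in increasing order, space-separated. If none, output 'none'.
Step 0: SEND seq=7000 -> fresh
Step 1: SEND seq=7166 -> fresh
Step 2: DROP seq=1000 -> fresh
Step 3: SEND seq=1149 -> fresh
Step 4: SEND seq=7339 -> fresh
Step 5: SEND seq=1327 -> fresh

Answer: none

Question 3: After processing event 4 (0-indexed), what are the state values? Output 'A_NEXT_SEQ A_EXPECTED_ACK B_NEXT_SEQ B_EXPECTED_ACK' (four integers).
After event 0: A_seq=1000 A_ack=7166 B_seq=7166 B_ack=1000
After event 1: A_seq=1000 A_ack=7339 B_seq=7339 B_ack=1000
After event 2: A_seq=1149 A_ack=7339 B_seq=7339 B_ack=1000
After event 3: A_seq=1327 A_ack=7339 B_seq=7339 B_ack=1000
After event 4: A_seq=1327 A_ack=7525 B_seq=7525 B_ack=1000

1327 7525 7525 1000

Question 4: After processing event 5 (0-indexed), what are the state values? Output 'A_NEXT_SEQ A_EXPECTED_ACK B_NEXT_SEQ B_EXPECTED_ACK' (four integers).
After event 0: A_seq=1000 A_ack=7166 B_seq=7166 B_ack=1000
After event 1: A_seq=1000 A_ack=7339 B_seq=7339 B_ack=1000
After event 2: A_seq=1149 A_ack=7339 B_seq=7339 B_ack=1000
After event 3: A_seq=1327 A_ack=7339 B_seq=7339 B_ack=1000
After event 4: A_seq=1327 A_ack=7525 B_seq=7525 B_ack=1000
After event 5: A_seq=1414 A_ack=7525 B_seq=7525 B_ack=1000

1414 7525 7525 1000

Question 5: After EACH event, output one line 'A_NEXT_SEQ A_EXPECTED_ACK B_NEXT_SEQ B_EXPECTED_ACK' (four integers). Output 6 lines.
1000 7166 7166 1000
1000 7339 7339 1000
1149 7339 7339 1000
1327 7339 7339 1000
1327 7525 7525 1000
1414 7525 7525 1000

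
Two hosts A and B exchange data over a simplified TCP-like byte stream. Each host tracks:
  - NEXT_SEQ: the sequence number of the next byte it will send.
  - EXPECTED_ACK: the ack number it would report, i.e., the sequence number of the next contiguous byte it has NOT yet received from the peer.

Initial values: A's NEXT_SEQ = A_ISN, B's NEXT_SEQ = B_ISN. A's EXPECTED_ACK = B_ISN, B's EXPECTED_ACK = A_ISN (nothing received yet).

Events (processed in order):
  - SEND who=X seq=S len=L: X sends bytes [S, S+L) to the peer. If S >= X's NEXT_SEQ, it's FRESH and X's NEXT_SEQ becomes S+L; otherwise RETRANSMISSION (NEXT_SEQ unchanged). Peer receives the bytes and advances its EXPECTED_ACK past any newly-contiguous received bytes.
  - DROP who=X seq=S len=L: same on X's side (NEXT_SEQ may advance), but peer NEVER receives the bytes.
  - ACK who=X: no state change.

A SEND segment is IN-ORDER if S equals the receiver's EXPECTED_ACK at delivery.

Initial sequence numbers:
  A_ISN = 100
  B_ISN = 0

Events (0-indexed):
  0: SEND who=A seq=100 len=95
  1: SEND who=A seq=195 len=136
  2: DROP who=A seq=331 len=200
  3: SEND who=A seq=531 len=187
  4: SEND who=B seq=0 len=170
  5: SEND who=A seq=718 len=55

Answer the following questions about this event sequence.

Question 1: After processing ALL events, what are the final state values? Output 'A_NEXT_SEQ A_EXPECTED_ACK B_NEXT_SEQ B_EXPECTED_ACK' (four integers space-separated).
After event 0: A_seq=195 A_ack=0 B_seq=0 B_ack=195
After event 1: A_seq=331 A_ack=0 B_seq=0 B_ack=331
After event 2: A_seq=531 A_ack=0 B_seq=0 B_ack=331
After event 3: A_seq=718 A_ack=0 B_seq=0 B_ack=331
After event 4: A_seq=718 A_ack=170 B_seq=170 B_ack=331
After event 5: A_seq=773 A_ack=170 B_seq=170 B_ack=331

Answer: 773 170 170 331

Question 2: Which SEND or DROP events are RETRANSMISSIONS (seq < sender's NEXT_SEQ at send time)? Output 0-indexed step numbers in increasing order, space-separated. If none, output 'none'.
Answer: none

Derivation:
Step 0: SEND seq=100 -> fresh
Step 1: SEND seq=195 -> fresh
Step 2: DROP seq=331 -> fresh
Step 3: SEND seq=531 -> fresh
Step 4: SEND seq=0 -> fresh
Step 5: SEND seq=718 -> fresh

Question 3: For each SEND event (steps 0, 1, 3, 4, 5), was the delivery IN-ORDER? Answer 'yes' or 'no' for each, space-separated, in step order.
Answer: yes yes no yes no

Derivation:
Step 0: SEND seq=100 -> in-order
Step 1: SEND seq=195 -> in-order
Step 3: SEND seq=531 -> out-of-order
Step 4: SEND seq=0 -> in-order
Step 5: SEND seq=718 -> out-of-order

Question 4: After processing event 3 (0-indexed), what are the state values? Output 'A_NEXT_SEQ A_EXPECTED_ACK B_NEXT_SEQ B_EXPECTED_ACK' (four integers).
After event 0: A_seq=195 A_ack=0 B_seq=0 B_ack=195
After event 1: A_seq=331 A_ack=0 B_seq=0 B_ack=331
After event 2: A_seq=531 A_ack=0 B_seq=0 B_ack=331
After event 3: A_seq=718 A_ack=0 B_seq=0 B_ack=331

718 0 0 331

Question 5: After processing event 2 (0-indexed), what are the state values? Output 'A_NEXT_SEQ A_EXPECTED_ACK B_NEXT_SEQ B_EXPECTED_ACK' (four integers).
After event 0: A_seq=195 A_ack=0 B_seq=0 B_ack=195
After event 1: A_seq=331 A_ack=0 B_seq=0 B_ack=331
After event 2: A_seq=531 A_ack=0 B_seq=0 B_ack=331

531 0 0 331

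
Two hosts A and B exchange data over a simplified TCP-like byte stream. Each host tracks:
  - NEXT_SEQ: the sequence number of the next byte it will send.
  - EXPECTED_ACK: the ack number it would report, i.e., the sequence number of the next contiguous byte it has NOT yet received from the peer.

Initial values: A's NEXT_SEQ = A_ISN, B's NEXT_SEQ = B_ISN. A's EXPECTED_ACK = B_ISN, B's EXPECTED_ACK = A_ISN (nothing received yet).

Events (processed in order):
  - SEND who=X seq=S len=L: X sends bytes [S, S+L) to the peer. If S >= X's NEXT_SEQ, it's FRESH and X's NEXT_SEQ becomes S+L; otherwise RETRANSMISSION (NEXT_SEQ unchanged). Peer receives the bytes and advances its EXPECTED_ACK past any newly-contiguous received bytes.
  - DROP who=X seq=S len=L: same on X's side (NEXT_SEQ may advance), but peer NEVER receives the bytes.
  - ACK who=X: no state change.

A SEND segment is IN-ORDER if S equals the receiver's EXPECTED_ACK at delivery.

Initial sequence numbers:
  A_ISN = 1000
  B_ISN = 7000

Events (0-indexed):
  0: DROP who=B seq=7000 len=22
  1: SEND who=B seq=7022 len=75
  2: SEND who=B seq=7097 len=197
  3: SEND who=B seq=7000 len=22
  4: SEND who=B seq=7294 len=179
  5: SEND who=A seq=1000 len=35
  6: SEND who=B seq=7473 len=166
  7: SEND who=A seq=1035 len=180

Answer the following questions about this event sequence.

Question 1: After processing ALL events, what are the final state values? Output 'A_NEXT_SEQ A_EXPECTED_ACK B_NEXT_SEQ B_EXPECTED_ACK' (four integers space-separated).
After event 0: A_seq=1000 A_ack=7000 B_seq=7022 B_ack=1000
After event 1: A_seq=1000 A_ack=7000 B_seq=7097 B_ack=1000
After event 2: A_seq=1000 A_ack=7000 B_seq=7294 B_ack=1000
After event 3: A_seq=1000 A_ack=7294 B_seq=7294 B_ack=1000
After event 4: A_seq=1000 A_ack=7473 B_seq=7473 B_ack=1000
After event 5: A_seq=1035 A_ack=7473 B_seq=7473 B_ack=1035
After event 6: A_seq=1035 A_ack=7639 B_seq=7639 B_ack=1035
After event 7: A_seq=1215 A_ack=7639 B_seq=7639 B_ack=1215

Answer: 1215 7639 7639 1215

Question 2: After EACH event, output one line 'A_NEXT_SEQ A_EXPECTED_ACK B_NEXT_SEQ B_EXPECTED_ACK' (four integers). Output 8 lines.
1000 7000 7022 1000
1000 7000 7097 1000
1000 7000 7294 1000
1000 7294 7294 1000
1000 7473 7473 1000
1035 7473 7473 1035
1035 7639 7639 1035
1215 7639 7639 1215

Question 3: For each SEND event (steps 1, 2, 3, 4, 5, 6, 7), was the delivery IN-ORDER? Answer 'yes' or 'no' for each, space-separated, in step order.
Step 1: SEND seq=7022 -> out-of-order
Step 2: SEND seq=7097 -> out-of-order
Step 3: SEND seq=7000 -> in-order
Step 4: SEND seq=7294 -> in-order
Step 5: SEND seq=1000 -> in-order
Step 6: SEND seq=7473 -> in-order
Step 7: SEND seq=1035 -> in-order

Answer: no no yes yes yes yes yes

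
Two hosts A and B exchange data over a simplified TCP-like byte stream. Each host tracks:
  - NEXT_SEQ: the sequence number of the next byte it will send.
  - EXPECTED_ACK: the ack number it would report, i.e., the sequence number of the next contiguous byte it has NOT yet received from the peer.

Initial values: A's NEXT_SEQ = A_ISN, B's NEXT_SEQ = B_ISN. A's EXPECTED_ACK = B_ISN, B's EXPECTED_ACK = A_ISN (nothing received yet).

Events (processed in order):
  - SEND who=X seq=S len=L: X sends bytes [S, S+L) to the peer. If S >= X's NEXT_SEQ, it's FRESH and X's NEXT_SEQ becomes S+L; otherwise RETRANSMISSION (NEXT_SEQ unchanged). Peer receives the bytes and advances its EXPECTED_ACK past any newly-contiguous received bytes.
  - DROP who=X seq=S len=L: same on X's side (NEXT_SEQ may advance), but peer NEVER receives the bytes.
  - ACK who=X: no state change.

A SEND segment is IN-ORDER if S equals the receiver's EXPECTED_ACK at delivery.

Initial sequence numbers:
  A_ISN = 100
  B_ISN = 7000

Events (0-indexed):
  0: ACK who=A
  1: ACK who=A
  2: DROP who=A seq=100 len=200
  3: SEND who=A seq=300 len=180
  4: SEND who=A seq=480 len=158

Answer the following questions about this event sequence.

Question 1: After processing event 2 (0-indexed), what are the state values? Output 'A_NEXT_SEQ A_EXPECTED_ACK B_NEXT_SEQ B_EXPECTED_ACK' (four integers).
After event 0: A_seq=100 A_ack=7000 B_seq=7000 B_ack=100
After event 1: A_seq=100 A_ack=7000 B_seq=7000 B_ack=100
After event 2: A_seq=300 A_ack=7000 B_seq=7000 B_ack=100

300 7000 7000 100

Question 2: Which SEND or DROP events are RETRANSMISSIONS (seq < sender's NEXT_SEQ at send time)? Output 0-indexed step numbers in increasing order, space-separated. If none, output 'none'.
Step 2: DROP seq=100 -> fresh
Step 3: SEND seq=300 -> fresh
Step 4: SEND seq=480 -> fresh

Answer: none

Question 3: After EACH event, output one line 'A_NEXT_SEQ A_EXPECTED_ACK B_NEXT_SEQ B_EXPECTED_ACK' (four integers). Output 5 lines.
100 7000 7000 100
100 7000 7000 100
300 7000 7000 100
480 7000 7000 100
638 7000 7000 100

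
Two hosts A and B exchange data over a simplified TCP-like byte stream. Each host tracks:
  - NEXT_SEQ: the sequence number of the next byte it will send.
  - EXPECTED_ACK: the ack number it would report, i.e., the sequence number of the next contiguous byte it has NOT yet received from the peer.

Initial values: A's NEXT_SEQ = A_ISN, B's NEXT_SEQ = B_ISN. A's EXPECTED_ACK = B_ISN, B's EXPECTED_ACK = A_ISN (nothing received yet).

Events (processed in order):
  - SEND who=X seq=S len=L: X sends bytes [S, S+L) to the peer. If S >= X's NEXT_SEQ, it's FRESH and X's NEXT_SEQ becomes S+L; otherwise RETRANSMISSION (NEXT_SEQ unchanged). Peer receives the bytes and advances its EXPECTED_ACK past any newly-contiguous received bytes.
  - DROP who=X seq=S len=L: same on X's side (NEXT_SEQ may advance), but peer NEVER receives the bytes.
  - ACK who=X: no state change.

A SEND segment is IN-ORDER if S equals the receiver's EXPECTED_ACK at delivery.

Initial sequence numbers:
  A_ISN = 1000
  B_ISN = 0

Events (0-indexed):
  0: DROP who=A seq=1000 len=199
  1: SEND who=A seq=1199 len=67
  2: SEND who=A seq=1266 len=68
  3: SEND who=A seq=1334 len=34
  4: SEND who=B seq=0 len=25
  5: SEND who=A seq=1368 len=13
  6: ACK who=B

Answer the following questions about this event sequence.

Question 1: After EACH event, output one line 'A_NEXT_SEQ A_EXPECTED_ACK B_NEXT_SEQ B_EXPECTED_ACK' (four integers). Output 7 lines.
1199 0 0 1000
1266 0 0 1000
1334 0 0 1000
1368 0 0 1000
1368 25 25 1000
1381 25 25 1000
1381 25 25 1000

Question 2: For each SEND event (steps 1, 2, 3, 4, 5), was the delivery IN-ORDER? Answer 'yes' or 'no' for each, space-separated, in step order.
Step 1: SEND seq=1199 -> out-of-order
Step 2: SEND seq=1266 -> out-of-order
Step 3: SEND seq=1334 -> out-of-order
Step 4: SEND seq=0 -> in-order
Step 5: SEND seq=1368 -> out-of-order

Answer: no no no yes no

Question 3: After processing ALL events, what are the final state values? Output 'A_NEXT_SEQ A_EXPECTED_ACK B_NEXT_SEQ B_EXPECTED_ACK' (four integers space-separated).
After event 0: A_seq=1199 A_ack=0 B_seq=0 B_ack=1000
After event 1: A_seq=1266 A_ack=0 B_seq=0 B_ack=1000
After event 2: A_seq=1334 A_ack=0 B_seq=0 B_ack=1000
After event 3: A_seq=1368 A_ack=0 B_seq=0 B_ack=1000
After event 4: A_seq=1368 A_ack=25 B_seq=25 B_ack=1000
After event 5: A_seq=1381 A_ack=25 B_seq=25 B_ack=1000
After event 6: A_seq=1381 A_ack=25 B_seq=25 B_ack=1000

Answer: 1381 25 25 1000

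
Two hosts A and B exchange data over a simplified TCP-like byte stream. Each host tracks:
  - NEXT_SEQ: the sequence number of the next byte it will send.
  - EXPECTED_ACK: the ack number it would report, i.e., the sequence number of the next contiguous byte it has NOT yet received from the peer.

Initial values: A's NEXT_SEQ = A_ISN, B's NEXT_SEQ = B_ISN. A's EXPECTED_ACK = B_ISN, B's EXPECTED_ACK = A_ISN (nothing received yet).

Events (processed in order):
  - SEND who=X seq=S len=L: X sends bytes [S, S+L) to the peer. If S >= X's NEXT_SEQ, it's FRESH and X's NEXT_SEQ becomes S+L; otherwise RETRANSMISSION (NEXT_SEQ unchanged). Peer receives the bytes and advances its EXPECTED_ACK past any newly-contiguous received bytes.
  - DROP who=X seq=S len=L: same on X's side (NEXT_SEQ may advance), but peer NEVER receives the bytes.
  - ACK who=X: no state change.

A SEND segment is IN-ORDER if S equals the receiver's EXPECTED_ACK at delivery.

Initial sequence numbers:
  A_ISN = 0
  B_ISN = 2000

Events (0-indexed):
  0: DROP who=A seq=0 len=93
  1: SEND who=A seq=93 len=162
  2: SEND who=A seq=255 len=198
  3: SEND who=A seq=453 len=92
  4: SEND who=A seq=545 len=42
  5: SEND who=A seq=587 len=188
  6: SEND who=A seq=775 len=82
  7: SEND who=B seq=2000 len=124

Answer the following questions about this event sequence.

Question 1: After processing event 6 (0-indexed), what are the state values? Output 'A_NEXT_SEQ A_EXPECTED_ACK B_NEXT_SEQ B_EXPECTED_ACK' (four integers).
After event 0: A_seq=93 A_ack=2000 B_seq=2000 B_ack=0
After event 1: A_seq=255 A_ack=2000 B_seq=2000 B_ack=0
After event 2: A_seq=453 A_ack=2000 B_seq=2000 B_ack=0
After event 3: A_seq=545 A_ack=2000 B_seq=2000 B_ack=0
After event 4: A_seq=587 A_ack=2000 B_seq=2000 B_ack=0
After event 5: A_seq=775 A_ack=2000 B_seq=2000 B_ack=0
After event 6: A_seq=857 A_ack=2000 B_seq=2000 B_ack=0

857 2000 2000 0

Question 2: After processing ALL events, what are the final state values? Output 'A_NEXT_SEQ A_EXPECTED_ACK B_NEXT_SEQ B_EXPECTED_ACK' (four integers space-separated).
After event 0: A_seq=93 A_ack=2000 B_seq=2000 B_ack=0
After event 1: A_seq=255 A_ack=2000 B_seq=2000 B_ack=0
After event 2: A_seq=453 A_ack=2000 B_seq=2000 B_ack=0
After event 3: A_seq=545 A_ack=2000 B_seq=2000 B_ack=0
After event 4: A_seq=587 A_ack=2000 B_seq=2000 B_ack=0
After event 5: A_seq=775 A_ack=2000 B_seq=2000 B_ack=0
After event 6: A_seq=857 A_ack=2000 B_seq=2000 B_ack=0
After event 7: A_seq=857 A_ack=2124 B_seq=2124 B_ack=0

Answer: 857 2124 2124 0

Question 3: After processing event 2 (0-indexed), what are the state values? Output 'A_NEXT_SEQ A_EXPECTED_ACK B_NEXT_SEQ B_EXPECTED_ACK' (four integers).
After event 0: A_seq=93 A_ack=2000 B_seq=2000 B_ack=0
After event 1: A_seq=255 A_ack=2000 B_seq=2000 B_ack=0
After event 2: A_seq=453 A_ack=2000 B_seq=2000 B_ack=0

453 2000 2000 0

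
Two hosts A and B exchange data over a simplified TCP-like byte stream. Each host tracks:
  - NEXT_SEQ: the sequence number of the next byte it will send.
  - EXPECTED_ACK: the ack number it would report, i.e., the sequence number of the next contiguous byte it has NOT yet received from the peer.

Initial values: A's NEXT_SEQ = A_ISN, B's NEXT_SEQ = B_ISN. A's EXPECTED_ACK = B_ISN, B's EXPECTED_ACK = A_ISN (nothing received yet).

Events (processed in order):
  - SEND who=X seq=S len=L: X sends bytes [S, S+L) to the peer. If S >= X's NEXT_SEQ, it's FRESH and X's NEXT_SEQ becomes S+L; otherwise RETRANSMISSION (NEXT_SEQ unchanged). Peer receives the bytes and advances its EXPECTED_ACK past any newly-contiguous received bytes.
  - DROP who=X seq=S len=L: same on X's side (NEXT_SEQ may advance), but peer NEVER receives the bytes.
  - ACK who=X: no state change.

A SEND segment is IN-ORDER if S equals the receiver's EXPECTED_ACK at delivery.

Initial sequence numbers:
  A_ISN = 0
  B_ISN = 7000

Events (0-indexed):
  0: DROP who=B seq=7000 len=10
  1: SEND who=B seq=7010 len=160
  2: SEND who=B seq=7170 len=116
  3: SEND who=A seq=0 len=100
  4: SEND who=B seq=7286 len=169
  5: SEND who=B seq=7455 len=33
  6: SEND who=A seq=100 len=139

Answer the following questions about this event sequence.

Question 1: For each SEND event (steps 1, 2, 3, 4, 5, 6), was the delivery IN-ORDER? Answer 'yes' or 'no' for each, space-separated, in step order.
Answer: no no yes no no yes

Derivation:
Step 1: SEND seq=7010 -> out-of-order
Step 2: SEND seq=7170 -> out-of-order
Step 3: SEND seq=0 -> in-order
Step 4: SEND seq=7286 -> out-of-order
Step 5: SEND seq=7455 -> out-of-order
Step 6: SEND seq=100 -> in-order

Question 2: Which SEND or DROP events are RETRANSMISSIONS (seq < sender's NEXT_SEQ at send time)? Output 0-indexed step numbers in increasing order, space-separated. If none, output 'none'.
Answer: none

Derivation:
Step 0: DROP seq=7000 -> fresh
Step 1: SEND seq=7010 -> fresh
Step 2: SEND seq=7170 -> fresh
Step 3: SEND seq=0 -> fresh
Step 4: SEND seq=7286 -> fresh
Step 5: SEND seq=7455 -> fresh
Step 6: SEND seq=100 -> fresh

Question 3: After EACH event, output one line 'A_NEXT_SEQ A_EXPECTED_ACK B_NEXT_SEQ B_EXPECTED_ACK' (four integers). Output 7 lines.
0 7000 7010 0
0 7000 7170 0
0 7000 7286 0
100 7000 7286 100
100 7000 7455 100
100 7000 7488 100
239 7000 7488 239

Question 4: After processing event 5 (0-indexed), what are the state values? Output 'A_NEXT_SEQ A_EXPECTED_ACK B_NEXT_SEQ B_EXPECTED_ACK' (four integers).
After event 0: A_seq=0 A_ack=7000 B_seq=7010 B_ack=0
After event 1: A_seq=0 A_ack=7000 B_seq=7170 B_ack=0
After event 2: A_seq=0 A_ack=7000 B_seq=7286 B_ack=0
After event 3: A_seq=100 A_ack=7000 B_seq=7286 B_ack=100
After event 4: A_seq=100 A_ack=7000 B_seq=7455 B_ack=100
After event 5: A_seq=100 A_ack=7000 B_seq=7488 B_ack=100

100 7000 7488 100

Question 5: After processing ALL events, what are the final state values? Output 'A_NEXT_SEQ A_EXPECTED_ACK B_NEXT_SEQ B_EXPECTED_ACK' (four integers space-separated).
Answer: 239 7000 7488 239

Derivation:
After event 0: A_seq=0 A_ack=7000 B_seq=7010 B_ack=0
After event 1: A_seq=0 A_ack=7000 B_seq=7170 B_ack=0
After event 2: A_seq=0 A_ack=7000 B_seq=7286 B_ack=0
After event 3: A_seq=100 A_ack=7000 B_seq=7286 B_ack=100
After event 4: A_seq=100 A_ack=7000 B_seq=7455 B_ack=100
After event 5: A_seq=100 A_ack=7000 B_seq=7488 B_ack=100
After event 6: A_seq=239 A_ack=7000 B_seq=7488 B_ack=239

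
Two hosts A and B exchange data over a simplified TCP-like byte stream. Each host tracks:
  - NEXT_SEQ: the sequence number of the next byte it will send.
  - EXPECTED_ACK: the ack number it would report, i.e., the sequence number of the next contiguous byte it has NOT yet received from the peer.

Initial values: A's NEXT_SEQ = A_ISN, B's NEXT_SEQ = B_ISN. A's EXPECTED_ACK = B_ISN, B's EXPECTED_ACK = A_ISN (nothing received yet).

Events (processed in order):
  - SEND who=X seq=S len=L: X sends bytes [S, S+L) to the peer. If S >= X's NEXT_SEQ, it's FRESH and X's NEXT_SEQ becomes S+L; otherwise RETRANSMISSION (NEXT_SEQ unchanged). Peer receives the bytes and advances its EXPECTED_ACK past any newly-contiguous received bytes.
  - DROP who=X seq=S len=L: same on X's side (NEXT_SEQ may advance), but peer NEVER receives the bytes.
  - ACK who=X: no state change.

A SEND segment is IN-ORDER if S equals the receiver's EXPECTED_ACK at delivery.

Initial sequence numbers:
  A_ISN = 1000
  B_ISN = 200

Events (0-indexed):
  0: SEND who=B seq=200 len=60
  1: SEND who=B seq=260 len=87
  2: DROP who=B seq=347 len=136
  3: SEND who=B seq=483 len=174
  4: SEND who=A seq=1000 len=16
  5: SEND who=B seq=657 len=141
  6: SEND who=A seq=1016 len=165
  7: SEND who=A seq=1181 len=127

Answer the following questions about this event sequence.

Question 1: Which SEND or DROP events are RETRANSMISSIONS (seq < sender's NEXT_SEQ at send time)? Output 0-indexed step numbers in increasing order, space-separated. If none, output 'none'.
Step 0: SEND seq=200 -> fresh
Step 1: SEND seq=260 -> fresh
Step 2: DROP seq=347 -> fresh
Step 3: SEND seq=483 -> fresh
Step 4: SEND seq=1000 -> fresh
Step 5: SEND seq=657 -> fresh
Step 6: SEND seq=1016 -> fresh
Step 7: SEND seq=1181 -> fresh

Answer: none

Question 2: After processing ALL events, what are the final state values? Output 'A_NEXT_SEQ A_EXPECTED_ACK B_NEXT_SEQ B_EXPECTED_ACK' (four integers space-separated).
After event 0: A_seq=1000 A_ack=260 B_seq=260 B_ack=1000
After event 1: A_seq=1000 A_ack=347 B_seq=347 B_ack=1000
After event 2: A_seq=1000 A_ack=347 B_seq=483 B_ack=1000
After event 3: A_seq=1000 A_ack=347 B_seq=657 B_ack=1000
After event 4: A_seq=1016 A_ack=347 B_seq=657 B_ack=1016
After event 5: A_seq=1016 A_ack=347 B_seq=798 B_ack=1016
After event 6: A_seq=1181 A_ack=347 B_seq=798 B_ack=1181
After event 7: A_seq=1308 A_ack=347 B_seq=798 B_ack=1308

Answer: 1308 347 798 1308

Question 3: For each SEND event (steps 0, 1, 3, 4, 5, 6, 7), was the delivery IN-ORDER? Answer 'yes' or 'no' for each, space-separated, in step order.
Answer: yes yes no yes no yes yes

Derivation:
Step 0: SEND seq=200 -> in-order
Step 1: SEND seq=260 -> in-order
Step 3: SEND seq=483 -> out-of-order
Step 4: SEND seq=1000 -> in-order
Step 5: SEND seq=657 -> out-of-order
Step 6: SEND seq=1016 -> in-order
Step 7: SEND seq=1181 -> in-order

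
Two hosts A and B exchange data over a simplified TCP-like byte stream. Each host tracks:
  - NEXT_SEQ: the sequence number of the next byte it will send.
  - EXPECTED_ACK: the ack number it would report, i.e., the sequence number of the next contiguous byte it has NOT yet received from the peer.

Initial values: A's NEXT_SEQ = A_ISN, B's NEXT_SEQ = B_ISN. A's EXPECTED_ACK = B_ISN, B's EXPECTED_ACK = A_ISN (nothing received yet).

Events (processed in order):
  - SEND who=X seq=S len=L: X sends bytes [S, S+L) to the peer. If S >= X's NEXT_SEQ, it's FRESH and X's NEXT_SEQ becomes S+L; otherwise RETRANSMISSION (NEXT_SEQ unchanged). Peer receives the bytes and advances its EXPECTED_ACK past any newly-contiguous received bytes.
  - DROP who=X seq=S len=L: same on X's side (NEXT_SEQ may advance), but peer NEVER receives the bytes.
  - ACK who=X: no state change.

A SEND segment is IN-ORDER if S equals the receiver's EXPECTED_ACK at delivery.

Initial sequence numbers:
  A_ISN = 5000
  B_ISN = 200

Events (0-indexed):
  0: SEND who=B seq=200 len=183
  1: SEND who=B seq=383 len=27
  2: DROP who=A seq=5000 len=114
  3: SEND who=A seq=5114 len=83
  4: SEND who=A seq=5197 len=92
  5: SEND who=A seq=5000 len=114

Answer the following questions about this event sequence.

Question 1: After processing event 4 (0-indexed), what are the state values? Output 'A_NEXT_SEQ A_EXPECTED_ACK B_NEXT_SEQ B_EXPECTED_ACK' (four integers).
After event 0: A_seq=5000 A_ack=383 B_seq=383 B_ack=5000
After event 1: A_seq=5000 A_ack=410 B_seq=410 B_ack=5000
After event 2: A_seq=5114 A_ack=410 B_seq=410 B_ack=5000
After event 3: A_seq=5197 A_ack=410 B_seq=410 B_ack=5000
After event 4: A_seq=5289 A_ack=410 B_seq=410 B_ack=5000

5289 410 410 5000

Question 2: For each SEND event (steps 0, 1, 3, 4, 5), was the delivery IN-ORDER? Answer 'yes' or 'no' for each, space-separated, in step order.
Step 0: SEND seq=200 -> in-order
Step 1: SEND seq=383 -> in-order
Step 3: SEND seq=5114 -> out-of-order
Step 4: SEND seq=5197 -> out-of-order
Step 5: SEND seq=5000 -> in-order

Answer: yes yes no no yes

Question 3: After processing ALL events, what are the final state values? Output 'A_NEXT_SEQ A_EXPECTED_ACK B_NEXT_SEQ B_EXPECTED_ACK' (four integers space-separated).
Answer: 5289 410 410 5289

Derivation:
After event 0: A_seq=5000 A_ack=383 B_seq=383 B_ack=5000
After event 1: A_seq=5000 A_ack=410 B_seq=410 B_ack=5000
After event 2: A_seq=5114 A_ack=410 B_seq=410 B_ack=5000
After event 3: A_seq=5197 A_ack=410 B_seq=410 B_ack=5000
After event 4: A_seq=5289 A_ack=410 B_seq=410 B_ack=5000
After event 5: A_seq=5289 A_ack=410 B_seq=410 B_ack=5289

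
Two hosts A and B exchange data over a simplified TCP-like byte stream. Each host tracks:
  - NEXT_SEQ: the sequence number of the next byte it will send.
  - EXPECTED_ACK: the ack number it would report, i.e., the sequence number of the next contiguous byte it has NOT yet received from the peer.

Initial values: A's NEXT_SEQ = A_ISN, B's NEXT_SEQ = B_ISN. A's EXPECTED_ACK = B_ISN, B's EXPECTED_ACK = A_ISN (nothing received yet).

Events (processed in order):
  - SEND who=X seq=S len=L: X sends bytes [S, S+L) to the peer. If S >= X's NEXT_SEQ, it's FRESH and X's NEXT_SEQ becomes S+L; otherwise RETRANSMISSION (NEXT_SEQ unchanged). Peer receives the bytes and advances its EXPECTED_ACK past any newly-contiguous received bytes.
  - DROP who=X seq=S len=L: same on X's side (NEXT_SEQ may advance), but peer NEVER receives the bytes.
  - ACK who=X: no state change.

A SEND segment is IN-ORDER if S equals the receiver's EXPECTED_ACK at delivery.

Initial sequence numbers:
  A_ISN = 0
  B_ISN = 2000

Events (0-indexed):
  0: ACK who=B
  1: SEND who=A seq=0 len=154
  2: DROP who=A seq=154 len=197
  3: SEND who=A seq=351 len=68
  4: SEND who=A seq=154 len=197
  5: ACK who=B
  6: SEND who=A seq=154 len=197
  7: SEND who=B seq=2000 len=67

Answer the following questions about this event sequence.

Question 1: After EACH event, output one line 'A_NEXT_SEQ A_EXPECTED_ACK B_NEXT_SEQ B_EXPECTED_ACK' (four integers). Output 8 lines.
0 2000 2000 0
154 2000 2000 154
351 2000 2000 154
419 2000 2000 154
419 2000 2000 419
419 2000 2000 419
419 2000 2000 419
419 2067 2067 419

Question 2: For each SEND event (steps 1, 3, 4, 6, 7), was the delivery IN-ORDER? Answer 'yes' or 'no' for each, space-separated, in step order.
Step 1: SEND seq=0 -> in-order
Step 3: SEND seq=351 -> out-of-order
Step 4: SEND seq=154 -> in-order
Step 6: SEND seq=154 -> out-of-order
Step 7: SEND seq=2000 -> in-order

Answer: yes no yes no yes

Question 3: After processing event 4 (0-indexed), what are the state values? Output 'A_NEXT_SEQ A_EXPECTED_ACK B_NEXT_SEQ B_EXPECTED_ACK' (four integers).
After event 0: A_seq=0 A_ack=2000 B_seq=2000 B_ack=0
After event 1: A_seq=154 A_ack=2000 B_seq=2000 B_ack=154
After event 2: A_seq=351 A_ack=2000 B_seq=2000 B_ack=154
After event 3: A_seq=419 A_ack=2000 B_seq=2000 B_ack=154
After event 4: A_seq=419 A_ack=2000 B_seq=2000 B_ack=419

419 2000 2000 419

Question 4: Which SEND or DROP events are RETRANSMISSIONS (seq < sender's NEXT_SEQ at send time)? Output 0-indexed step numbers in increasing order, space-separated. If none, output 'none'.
Answer: 4 6

Derivation:
Step 1: SEND seq=0 -> fresh
Step 2: DROP seq=154 -> fresh
Step 3: SEND seq=351 -> fresh
Step 4: SEND seq=154 -> retransmit
Step 6: SEND seq=154 -> retransmit
Step 7: SEND seq=2000 -> fresh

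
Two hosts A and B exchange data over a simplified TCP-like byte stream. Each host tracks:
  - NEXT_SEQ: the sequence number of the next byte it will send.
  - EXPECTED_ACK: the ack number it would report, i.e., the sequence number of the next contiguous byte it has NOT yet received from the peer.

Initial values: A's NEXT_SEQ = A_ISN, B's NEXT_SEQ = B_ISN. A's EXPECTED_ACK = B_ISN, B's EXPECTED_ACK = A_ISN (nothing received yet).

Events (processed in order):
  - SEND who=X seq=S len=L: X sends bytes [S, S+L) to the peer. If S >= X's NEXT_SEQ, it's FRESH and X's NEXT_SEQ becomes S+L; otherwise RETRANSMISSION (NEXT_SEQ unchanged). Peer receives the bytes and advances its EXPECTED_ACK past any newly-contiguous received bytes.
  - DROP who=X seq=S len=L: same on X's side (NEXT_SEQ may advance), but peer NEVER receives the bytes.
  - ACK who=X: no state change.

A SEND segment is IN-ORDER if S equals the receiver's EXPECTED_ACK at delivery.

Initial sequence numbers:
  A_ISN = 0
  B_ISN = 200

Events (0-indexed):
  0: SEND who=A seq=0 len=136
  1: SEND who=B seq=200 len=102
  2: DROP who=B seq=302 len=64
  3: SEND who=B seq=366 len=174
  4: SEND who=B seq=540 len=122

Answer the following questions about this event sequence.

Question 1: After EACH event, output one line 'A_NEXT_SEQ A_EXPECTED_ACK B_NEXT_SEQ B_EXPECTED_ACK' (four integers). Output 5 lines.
136 200 200 136
136 302 302 136
136 302 366 136
136 302 540 136
136 302 662 136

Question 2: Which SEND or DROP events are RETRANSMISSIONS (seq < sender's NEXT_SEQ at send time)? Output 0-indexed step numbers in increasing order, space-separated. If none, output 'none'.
Step 0: SEND seq=0 -> fresh
Step 1: SEND seq=200 -> fresh
Step 2: DROP seq=302 -> fresh
Step 3: SEND seq=366 -> fresh
Step 4: SEND seq=540 -> fresh

Answer: none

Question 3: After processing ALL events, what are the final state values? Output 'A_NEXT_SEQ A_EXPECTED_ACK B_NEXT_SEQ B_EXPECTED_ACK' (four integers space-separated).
After event 0: A_seq=136 A_ack=200 B_seq=200 B_ack=136
After event 1: A_seq=136 A_ack=302 B_seq=302 B_ack=136
After event 2: A_seq=136 A_ack=302 B_seq=366 B_ack=136
After event 3: A_seq=136 A_ack=302 B_seq=540 B_ack=136
After event 4: A_seq=136 A_ack=302 B_seq=662 B_ack=136

Answer: 136 302 662 136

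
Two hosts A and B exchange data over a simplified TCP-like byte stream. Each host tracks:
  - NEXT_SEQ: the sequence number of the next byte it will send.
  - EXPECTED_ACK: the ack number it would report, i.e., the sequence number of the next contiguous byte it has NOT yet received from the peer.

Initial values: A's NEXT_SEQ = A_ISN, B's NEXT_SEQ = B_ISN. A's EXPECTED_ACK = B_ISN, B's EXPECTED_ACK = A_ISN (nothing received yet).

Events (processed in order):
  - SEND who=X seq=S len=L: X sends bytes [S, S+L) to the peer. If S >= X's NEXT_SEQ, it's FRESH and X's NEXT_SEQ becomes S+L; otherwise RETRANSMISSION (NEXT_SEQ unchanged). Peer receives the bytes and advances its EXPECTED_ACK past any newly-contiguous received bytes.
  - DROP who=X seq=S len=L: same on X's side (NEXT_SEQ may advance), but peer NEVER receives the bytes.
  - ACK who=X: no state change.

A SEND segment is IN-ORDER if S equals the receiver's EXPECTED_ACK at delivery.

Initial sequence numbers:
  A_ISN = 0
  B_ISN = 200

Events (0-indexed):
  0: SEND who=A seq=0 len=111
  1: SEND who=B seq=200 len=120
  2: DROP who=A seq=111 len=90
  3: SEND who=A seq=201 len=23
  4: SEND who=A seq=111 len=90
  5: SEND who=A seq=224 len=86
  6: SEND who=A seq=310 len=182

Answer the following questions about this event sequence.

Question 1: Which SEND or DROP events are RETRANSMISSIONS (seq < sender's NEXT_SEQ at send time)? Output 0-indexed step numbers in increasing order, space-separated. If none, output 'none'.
Answer: 4

Derivation:
Step 0: SEND seq=0 -> fresh
Step 1: SEND seq=200 -> fresh
Step 2: DROP seq=111 -> fresh
Step 3: SEND seq=201 -> fresh
Step 4: SEND seq=111 -> retransmit
Step 5: SEND seq=224 -> fresh
Step 6: SEND seq=310 -> fresh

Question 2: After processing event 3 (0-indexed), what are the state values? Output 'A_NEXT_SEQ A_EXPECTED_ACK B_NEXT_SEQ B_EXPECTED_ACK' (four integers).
After event 0: A_seq=111 A_ack=200 B_seq=200 B_ack=111
After event 1: A_seq=111 A_ack=320 B_seq=320 B_ack=111
After event 2: A_seq=201 A_ack=320 B_seq=320 B_ack=111
After event 3: A_seq=224 A_ack=320 B_seq=320 B_ack=111

224 320 320 111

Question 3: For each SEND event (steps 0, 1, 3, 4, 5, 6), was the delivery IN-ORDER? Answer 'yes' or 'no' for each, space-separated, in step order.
Answer: yes yes no yes yes yes

Derivation:
Step 0: SEND seq=0 -> in-order
Step 1: SEND seq=200 -> in-order
Step 3: SEND seq=201 -> out-of-order
Step 4: SEND seq=111 -> in-order
Step 5: SEND seq=224 -> in-order
Step 6: SEND seq=310 -> in-order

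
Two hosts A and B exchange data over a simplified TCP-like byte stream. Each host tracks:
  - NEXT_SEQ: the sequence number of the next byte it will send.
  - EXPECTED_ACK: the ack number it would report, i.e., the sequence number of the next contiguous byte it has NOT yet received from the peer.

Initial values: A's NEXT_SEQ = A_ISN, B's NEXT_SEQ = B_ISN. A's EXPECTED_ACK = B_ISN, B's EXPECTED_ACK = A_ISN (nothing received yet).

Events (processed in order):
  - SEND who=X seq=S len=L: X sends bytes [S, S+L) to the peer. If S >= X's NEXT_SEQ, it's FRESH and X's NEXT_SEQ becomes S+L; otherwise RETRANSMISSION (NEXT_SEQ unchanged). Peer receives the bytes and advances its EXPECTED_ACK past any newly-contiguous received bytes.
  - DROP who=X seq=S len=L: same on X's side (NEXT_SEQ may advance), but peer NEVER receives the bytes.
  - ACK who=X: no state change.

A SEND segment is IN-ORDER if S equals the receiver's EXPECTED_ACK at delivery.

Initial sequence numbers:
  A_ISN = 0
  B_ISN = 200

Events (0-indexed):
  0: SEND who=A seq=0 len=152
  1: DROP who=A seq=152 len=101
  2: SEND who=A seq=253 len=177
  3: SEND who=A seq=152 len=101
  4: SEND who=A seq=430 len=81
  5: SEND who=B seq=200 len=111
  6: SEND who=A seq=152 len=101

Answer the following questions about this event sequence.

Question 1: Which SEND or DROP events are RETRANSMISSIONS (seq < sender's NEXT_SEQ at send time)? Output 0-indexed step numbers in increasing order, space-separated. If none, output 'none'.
Answer: 3 6

Derivation:
Step 0: SEND seq=0 -> fresh
Step 1: DROP seq=152 -> fresh
Step 2: SEND seq=253 -> fresh
Step 3: SEND seq=152 -> retransmit
Step 4: SEND seq=430 -> fresh
Step 5: SEND seq=200 -> fresh
Step 6: SEND seq=152 -> retransmit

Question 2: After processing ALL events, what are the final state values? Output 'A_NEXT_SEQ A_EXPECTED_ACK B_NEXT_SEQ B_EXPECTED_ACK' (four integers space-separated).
Answer: 511 311 311 511

Derivation:
After event 0: A_seq=152 A_ack=200 B_seq=200 B_ack=152
After event 1: A_seq=253 A_ack=200 B_seq=200 B_ack=152
After event 2: A_seq=430 A_ack=200 B_seq=200 B_ack=152
After event 3: A_seq=430 A_ack=200 B_seq=200 B_ack=430
After event 4: A_seq=511 A_ack=200 B_seq=200 B_ack=511
After event 5: A_seq=511 A_ack=311 B_seq=311 B_ack=511
After event 6: A_seq=511 A_ack=311 B_seq=311 B_ack=511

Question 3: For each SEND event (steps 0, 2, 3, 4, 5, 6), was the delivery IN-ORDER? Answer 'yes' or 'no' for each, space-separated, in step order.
Answer: yes no yes yes yes no

Derivation:
Step 0: SEND seq=0 -> in-order
Step 2: SEND seq=253 -> out-of-order
Step 3: SEND seq=152 -> in-order
Step 4: SEND seq=430 -> in-order
Step 5: SEND seq=200 -> in-order
Step 6: SEND seq=152 -> out-of-order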